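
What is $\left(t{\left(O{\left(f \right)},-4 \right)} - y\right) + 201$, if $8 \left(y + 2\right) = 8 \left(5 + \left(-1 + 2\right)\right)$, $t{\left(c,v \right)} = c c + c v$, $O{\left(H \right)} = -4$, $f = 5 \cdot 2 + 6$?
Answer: $229$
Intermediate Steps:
$f = 16$ ($f = 10 + 6 = 16$)
$t{\left(c,v \right)} = c^{2} + c v$
$y = 4$ ($y = -2 + \frac{8 \left(5 + \left(-1 + 2\right)\right)}{8} = -2 + \frac{8 \left(5 + 1\right)}{8} = -2 + \frac{8 \cdot 6}{8} = -2 + \frac{1}{8} \cdot 48 = -2 + 6 = 4$)
$\left(t{\left(O{\left(f \right)},-4 \right)} - y\right) + 201 = \left(- 4 \left(-4 - 4\right) - 4\right) + 201 = \left(\left(-4\right) \left(-8\right) - 4\right) + 201 = \left(32 - 4\right) + 201 = 28 + 201 = 229$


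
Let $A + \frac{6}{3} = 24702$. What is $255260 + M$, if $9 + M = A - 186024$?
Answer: $93927$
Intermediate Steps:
$A = 24700$ ($A = -2 + 24702 = 24700$)
$M = -161333$ ($M = -9 + \left(24700 - 186024\right) = -9 - 161324 = -161333$)
$255260 + M = 255260 - 161333 = 93927$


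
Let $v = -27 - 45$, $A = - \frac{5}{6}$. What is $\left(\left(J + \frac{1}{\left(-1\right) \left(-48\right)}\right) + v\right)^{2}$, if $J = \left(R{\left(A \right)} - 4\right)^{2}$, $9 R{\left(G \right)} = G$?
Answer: $\frac{414994928401}{136048896} \approx 3050.3$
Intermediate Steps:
$A = - \frac{5}{6}$ ($A = \left(-5\right) \frac{1}{6} = - \frac{5}{6} \approx -0.83333$)
$R{\left(G \right)} = \frac{G}{9}$
$v = -72$
$J = \frac{48841}{2916}$ ($J = \left(\frac{1}{9} \left(- \frac{5}{6}\right) - 4\right)^{2} = \left(- \frac{5}{54} - 4\right)^{2} = \left(- \frac{221}{54}\right)^{2} = \frac{48841}{2916} \approx 16.749$)
$\left(\left(J + \frac{1}{\left(-1\right) \left(-48\right)}\right) + v\right)^{2} = \left(\left(\frac{48841}{2916} + \frac{1}{\left(-1\right) \left(-48\right)}\right) - 72\right)^{2} = \left(\left(\frac{48841}{2916} + \frac{1}{48}\right) - 72\right)^{2} = \left(\frac{195607}{11664} - 72\right)^{2} = \left(- \frac{644201}{11664}\right)^{2} = \frac{414994928401}{136048896}$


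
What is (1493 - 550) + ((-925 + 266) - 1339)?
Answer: -1055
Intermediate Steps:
(1493 - 550) + ((-925 + 266) - 1339) = 943 + (-659 - 1339) = 943 - 1998 = -1055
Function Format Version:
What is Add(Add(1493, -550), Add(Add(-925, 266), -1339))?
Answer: -1055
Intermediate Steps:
Add(Add(1493, -550), Add(Add(-925, 266), -1339)) = Add(943, Add(-659, -1339)) = Add(943, -1998) = -1055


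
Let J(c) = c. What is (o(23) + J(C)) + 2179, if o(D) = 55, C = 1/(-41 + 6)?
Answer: 78189/35 ≈ 2234.0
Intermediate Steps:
C = -1/35 (C = 1/(-35) = -1/35 ≈ -0.028571)
(o(23) + J(C)) + 2179 = (55 - 1/35) + 2179 = 1924/35 + 2179 = 78189/35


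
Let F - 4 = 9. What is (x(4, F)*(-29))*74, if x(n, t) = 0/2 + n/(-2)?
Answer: 4292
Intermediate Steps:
F = 13 (F = 4 + 9 = 13)
x(n, t) = -n/2 (x(n, t) = 0*(½) + n*(-½) = 0 - n/2 = -n/2)
(x(4, F)*(-29))*74 = (-½*4*(-29))*74 = -2*(-29)*74 = 58*74 = 4292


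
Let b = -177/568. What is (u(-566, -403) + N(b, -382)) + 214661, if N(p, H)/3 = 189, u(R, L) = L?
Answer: 214825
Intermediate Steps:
b = -177/568 (b = -177*1/568 = -177/568 ≈ -0.31162)
N(p, H) = 567 (N(p, H) = 3*189 = 567)
(u(-566, -403) + N(b, -382)) + 214661 = (-403 + 567) + 214661 = 164 + 214661 = 214825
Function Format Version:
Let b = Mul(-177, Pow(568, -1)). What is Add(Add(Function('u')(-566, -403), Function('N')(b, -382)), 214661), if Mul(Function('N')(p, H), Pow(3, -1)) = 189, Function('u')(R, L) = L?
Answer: 214825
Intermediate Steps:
b = Rational(-177, 568) (b = Mul(-177, Rational(1, 568)) = Rational(-177, 568) ≈ -0.31162)
Function('N')(p, H) = 567 (Function('N')(p, H) = Mul(3, 189) = 567)
Add(Add(Function('u')(-566, -403), Function('N')(b, -382)), 214661) = Add(Add(-403, 567), 214661) = Add(164, 214661) = 214825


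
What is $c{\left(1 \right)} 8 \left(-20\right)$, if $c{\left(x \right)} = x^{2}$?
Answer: $-160$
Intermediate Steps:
$c{\left(1 \right)} 8 \left(-20\right) = 1^{2} \cdot 8 \left(-20\right) = 1 \cdot 8 \left(-20\right) = 8 \left(-20\right) = -160$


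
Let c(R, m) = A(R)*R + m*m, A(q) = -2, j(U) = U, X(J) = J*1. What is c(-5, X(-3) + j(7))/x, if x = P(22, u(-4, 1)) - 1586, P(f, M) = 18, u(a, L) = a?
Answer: -13/784 ≈ -0.016582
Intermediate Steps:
X(J) = J
c(R, m) = m**2 - 2*R (c(R, m) = -2*R + m*m = -2*R + m**2 = m**2 - 2*R)
x = -1568 (x = 18 - 1586 = -1568)
c(-5, X(-3) + j(7))/x = ((-3 + 7)**2 - 2*(-5))/(-1568) = (4**2 + 10)*(-1/1568) = (16 + 10)*(-1/1568) = 26*(-1/1568) = -13/784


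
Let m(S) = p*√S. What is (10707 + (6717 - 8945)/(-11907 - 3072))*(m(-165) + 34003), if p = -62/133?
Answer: 5453482101143/14979 - 9943707622*I*√165/1992207 ≈ 3.6408e+8 - 64114.0*I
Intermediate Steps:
p = -62/133 (p = -62*1/133 = -62/133 ≈ -0.46617)
m(S) = -62*√S/133
(10707 + (6717 - 8945)/(-11907 - 3072))*(m(-165) + 34003) = (10707 + (6717 - 8945)/(-11907 - 3072))*(-62*I*√165/133 + 34003) = (10707 - 2228/(-14979))*(-62*I*√165/133 + 34003) = (10707 - 2228*(-1/14979))*(-62*I*√165/133 + 34003) = (10707 + 2228/14979)*(34003 - 62*I*√165/133) = 160382381*(34003 - 62*I*√165/133)/14979 = 5453482101143/14979 - 9943707622*I*√165/1992207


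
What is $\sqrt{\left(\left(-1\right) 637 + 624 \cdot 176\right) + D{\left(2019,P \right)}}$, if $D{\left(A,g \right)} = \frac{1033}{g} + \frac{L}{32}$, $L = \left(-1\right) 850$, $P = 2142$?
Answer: $\frac{\sqrt{222599200999}}{1428} \approx 330.4$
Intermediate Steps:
$L = -850$
$D{\left(A,g \right)} = - \frac{425}{16} + \frac{1033}{g}$ ($D{\left(A,g \right)} = \frac{1033}{g} - \frac{850}{32} = \frac{1033}{g} - \frac{425}{16} = - \frac{425}{16} + \frac{1033}{g}$)
$\sqrt{\left(\left(-1\right) 637 + 624 \cdot 176\right) + D{\left(2019,P \right)}} = \sqrt{\left(\left(-1\right) 637 + 624 \cdot 176\right) - \left(\frac{425}{16} - \frac{1033}{2142}\right)} = \sqrt{\left(-637 + 109824\right) + \left(- \frac{425}{16} + 1033 \cdot \frac{1}{2142}\right)} = \sqrt{109187 + \left(- \frac{425}{16} + \frac{1033}{2142}\right)} = \sqrt{109187 - \frac{446911}{17136}} = \sqrt{\frac{1870581521}{17136}} = \frac{\sqrt{222599200999}}{1428}$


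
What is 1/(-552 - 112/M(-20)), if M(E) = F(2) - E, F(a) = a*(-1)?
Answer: -9/5024 ≈ -0.0017914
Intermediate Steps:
F(a) = -a
M(E) = -2 - E (M(E) = -1*2 - E = -2 - E)
1/(-552 - 112/M(-20)) = 1/(-552 - 112/(-2 - 1*(-20))) = 1/(-552 - 112/(-2 + 20)) = 1/(-552 - 112/18) = 1/(-552 - 112*1/18) = 1/(-552 - 56/9) = 1/(-5024/9) = -9/5024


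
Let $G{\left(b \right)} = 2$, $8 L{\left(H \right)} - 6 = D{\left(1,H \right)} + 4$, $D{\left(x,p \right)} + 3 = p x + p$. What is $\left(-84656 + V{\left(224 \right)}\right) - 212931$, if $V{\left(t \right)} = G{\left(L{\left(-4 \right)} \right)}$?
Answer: $-297585$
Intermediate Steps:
$D{\left(x,p \right)} = -3 + p + p x$ ($D{\left(x,p \right)} = -3 + \left(p x + p\right) = -3 + \left(p + p x\right) = -3 + p + p x$)
$L{\left(H \right)} = \frac{7}{8} + \frac{H}{4}$ ($L{\left(H \right)} = \frac{3}{4} + \frac{\left(-3 + H + H 1\right) + 4}{8} = \frac{3}{4} + \frac{\left(-3 + H + H\right) + 4}{8} = \frac{3}{4} + \frac{\left(-3 + 2 H\right) + 4}{8} = \frac{3}{4} + \frac{1 + 2 H}{8} = \frac{3}{4} + \left(\frac{1}{8} + \frac{H}{4}\right) = \frac{7}{8} + \frac{H}{4}$)
$V{\left(t \right)} = 2$
$\left(-84656 + V{\left(224 \right)}\right) - 212931 = \left(-84656 + 2\right) - 212931 = -84654 - 212931 = -297585$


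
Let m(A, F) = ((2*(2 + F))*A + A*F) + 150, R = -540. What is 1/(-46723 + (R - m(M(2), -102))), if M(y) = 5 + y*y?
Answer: -1/44695 ≈ -2.2374e-5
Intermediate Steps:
M(y) = 5 + y²
m(A, F) = 150 + A*F + A*(4 + 2*F) (m(A, F) = ((4 + 2*F)*A + A*F) + 150 = (A*(4 + 2*F) + A*F) + 150 = (A*F + A*(4 + 2*F)) + 150 = 150 + A*F + A*(4 + 2*F))
1/(-46723 + (R - m(M(2), -102))) = 1/(-46723 + (-540 - (150 + 4*(5 + 2²) + 3*(5 + 2²)*(-102)))) = 1/(-46723 + (-540 - (150 + 4*(5 + 4) + 3*(5 + 4)*(-102)))) = 1/(-46723 + (-540 - (150 + 4*9 + 3*9*(-102)))) = 1/(-46723 + (-540 - (150 + 36 - 2754))) = 1/(-46723 + (-540 - 1*(-2568))) = 1/(-46723 + (-540 + 2568)) = 1/(-46723 + 2028) = 1/(-44695) = -1/44695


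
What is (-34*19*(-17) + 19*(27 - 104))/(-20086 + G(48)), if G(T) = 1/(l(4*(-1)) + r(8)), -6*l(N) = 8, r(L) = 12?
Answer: -304608/642749 ≈ -0.47391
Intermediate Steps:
l(N) = -4/3 (l(N) = -⅙*8 = -4/3)
G(T) = 3/32 (G(T) = 1/(-4/3 + 12) = 1/(32/3) = 3/32)
(-34*19*(-17) + 19*(27 - 104))/(-20086 + G(48)) = (-34*19*(-17) + 19*(27 - 104))/(-20086 + 3/32) = (-646*(-17) + 19*(-77))/(-642749/32) = (10982 - 1463)*(-32/642749) = 9519*(-32/642749) = -304608/642749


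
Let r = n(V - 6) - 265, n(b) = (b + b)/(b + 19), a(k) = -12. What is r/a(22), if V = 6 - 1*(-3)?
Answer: 728/33 ≈ 22.061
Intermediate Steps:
V = 9 (V = 6 + 3 = 9)
n(b) = 2*b/(19 + b) (n(b) = (2*b)/(19 + b) = 2*b/(19 + b))
r = -2912/11 (r = 2*(9 - 6)/(19 + (9 - 6)) - 265 = 2*3/(19 + 3) - 265 = 2*3/22 - 265 = 2*3*(1/22) - 265 = 3/11 - 265 = -2912/11 ≈ -264.73)
r/a(22) = -2912/11/(-12) = -2912/11*(-1/12) = 728/33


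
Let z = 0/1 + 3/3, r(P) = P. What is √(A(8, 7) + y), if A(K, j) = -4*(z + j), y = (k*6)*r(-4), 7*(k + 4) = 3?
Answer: 2*√658/7 ≈ 7.3290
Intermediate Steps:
k = -25/7 (k = -4 + (⅐)*3 = -4 + 3/7 = -25/7 ≈ -3.5714)
z = 1 (z = 0*1 + 3*(⅓) = 0 + 1 = 1)
y = 600/7 (y = -25/7*6*(-4) = -150/7*(-4) = 600/7 ≈ 85.714)
A(K, j) = -4 - 4*j (A(K, j) = -4*(1 + j) = -4 - 4*j)
√(A(8, 7) + y) = √((-4 - 4*7) + 600/7) = √((-4 - 28) + 600/7) = √(-32 + 600/7) = √(376/7) = 2*√658/7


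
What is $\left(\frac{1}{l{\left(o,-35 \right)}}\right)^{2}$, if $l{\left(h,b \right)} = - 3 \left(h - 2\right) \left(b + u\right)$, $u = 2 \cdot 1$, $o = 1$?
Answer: $\frac{1}{9801} \approx 0.00010203$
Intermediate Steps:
$u = 2$
$l{\left(h,b \right)} = - 3 \left(-2 + h\right) \left(2 + b\right)$ ($l{\left(h,b \right)} = - 3 \left(h - 2\right) \left(b + 2\right) = - 3 \left(-2 + h\right) \left(2 + b\right)$)
$\left(\frac{1}{l{\left(o,-35 \right)}}\right)^{2} = \left(\frac{1}{12 - 6 + 6 \left(-35\right) - \left(-105\right) 1}\right)^{2} = \left(\frac{1}{12 - 6 - 210 + 105}\right)^{2} = \left(\frac{1}{-99}\right)^{2} = \left(- \frac{1}{99}\right)^{2} = \frac{1}{9801}$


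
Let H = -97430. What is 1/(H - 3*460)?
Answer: -1/98810 ≈ -1.0120e-5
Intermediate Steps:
1/(H - 3*460) = 1/(-97430 - 3*460) = 1/(-97430 - 1380) = 1/(-98810) = -1/98810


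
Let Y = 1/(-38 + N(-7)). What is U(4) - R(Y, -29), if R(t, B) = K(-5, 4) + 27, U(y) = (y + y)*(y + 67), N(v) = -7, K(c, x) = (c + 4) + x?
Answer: 538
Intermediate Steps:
K(c, x) = 4 + c + x (K(c, x) = (4 + c) + x = 4 + c + x)
Y = -1/45 (Y = 1/(-38 - 7) = 1/(-45) = -1/45 ≈ -0.022222)
U(y) = 2*y*(67 + y) (U(y) = (2*y)*(67 + y) = 2*y*(67 + y))
R(t, B) = 30 (R(t, B) = (4 - 5 + 4) + 27 = 3 + 27 = 30)
U(4) - R(Y, -29) = 2*4*(67 + 4) - 1*30 = 2*4*71 - 30 = 568 - 30 = 538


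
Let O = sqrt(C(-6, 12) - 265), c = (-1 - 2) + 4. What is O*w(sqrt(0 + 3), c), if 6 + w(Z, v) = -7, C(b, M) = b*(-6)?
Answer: -13*I*sqrt(229) ≈ -196.73*I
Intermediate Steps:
c = 1 (c = -3 + 4 = 1)
C(b, M) = -6*b
w(Z, v) = -13 (w(Z, v) = -6 - 7 = -13)
O = I*sqrt(229) (O = sqrt(-6*(-6) - 265) = sqrt(36 - 265) = sqrt(-229) = I*sqrt(229) ≈ 15.133*I)
O*w(sqrt(0 + 3), c) = (I*sqrt(229))*(-13) = -13*I*sqrt(229)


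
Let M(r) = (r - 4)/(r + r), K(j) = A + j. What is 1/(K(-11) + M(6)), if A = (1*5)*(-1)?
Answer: -6/95 ≈ -0.063158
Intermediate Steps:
A = -5 (A = 5*(-1) = -5)
K(j) = -5 + j
M(r) = (-4 + r)/(2*r) (M(r) = (-4 + r)/((2*r)) = (-4 + r)*(1/(2*r)) = (-4 + r)/(2*r))
1/(K(-11) + M(6)) = 1/((-5 - 11) + (½)*(-4 + 6)/6) = 1/(-16 + (½)*(⅙)*2) = 1/(-16 + ⅙) = 1/(-95/6) = -6/95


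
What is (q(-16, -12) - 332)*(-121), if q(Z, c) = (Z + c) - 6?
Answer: 44286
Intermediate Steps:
q(Z, c) = -6 + Z + c
(q(-16, -12) - 332)*(-121) = ((-6 - 16 - 12) - 332)*(-121) = (-34 - 332)*(-121) = -366*(-121) = 44286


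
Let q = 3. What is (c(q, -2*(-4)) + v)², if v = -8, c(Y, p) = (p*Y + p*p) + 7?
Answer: 7569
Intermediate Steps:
c(Y, p) = 7 + p² + Y*p (c(Y, p) = (Y*p + p²) + 7 = (p² + Y*p) + 7 = 7 + p² + Y*p)
(c(q, -2*(-4)) + v)² = ((7 + (-2*(-4))² + 3*(-2*(-4))) - 8)² = ((7 + 8² + 3*8) - 8)² = ((7 + 64 + 24) - 8)² = (95 - 8)² = 87² = 7569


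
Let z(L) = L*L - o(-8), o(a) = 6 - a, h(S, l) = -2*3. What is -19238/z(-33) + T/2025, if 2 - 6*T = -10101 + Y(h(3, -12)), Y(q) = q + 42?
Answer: -8916787/522450 ≈ -17.067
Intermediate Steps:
h(S, l) = -6
Y(q) = 42 + q
T = 10067/6 (T = 1/3 - (-10101 + (42 - 6))/6 = 1/3 - (-10101 + 36)/6 = 1/3 - 1/6*(-10065) = 1/3 + 3355/2 = 10067/6 ≈ 1677.8)
z(L) = -14 + L**2 (z(L) = L*L - (6 - 1*(-8)) = L**2 - (6 + 8) = L**2 - 1*14 = L**2 - 14 = -14 + L**2)
-19238/z(-33) + T/2025 = -19238/(-14 + (-33)**2) + (10067/6)/2025 = -19238/(-14 + 1089) + (10067/6)*(1/2025) = -19238/1075 + 10067/12150 = -8916787/522450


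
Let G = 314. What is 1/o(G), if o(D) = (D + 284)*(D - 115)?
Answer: 1/119002 ≈ 8.4032e-6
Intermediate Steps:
o(D) = (-115 + D)*(284 + D) (o(D) = (284 + D)*(-115 + D) = (-115 + D)*(284 + D))
1/o(G) = 1/(-32660 + 314**2 + 169*314) = 1/(-32660 + 98596 + 53066) = 1/119002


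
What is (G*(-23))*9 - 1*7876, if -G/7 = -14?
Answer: -28162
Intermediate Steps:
G = 98 (G = -7*(-14) = 98)
(G*(-23))*9 - 1*7876 = (98*(-23))*9 - 1*7876 = -2254*9 - 7876 = -20286 - 7876 = -28162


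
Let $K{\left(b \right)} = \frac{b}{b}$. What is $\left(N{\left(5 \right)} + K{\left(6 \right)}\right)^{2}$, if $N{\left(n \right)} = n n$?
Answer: $676$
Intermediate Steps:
$K{\left(b \right)} = 1$
$N{\left(n \right)} = n^{2}$
$\left(N{\left(5 \right)} + K{\left(6 \right)}\right)^{2} = \left(5^{2} + 1\right)^{2} = \left(25 + 1\right)^{2} = 26^{2} = 676$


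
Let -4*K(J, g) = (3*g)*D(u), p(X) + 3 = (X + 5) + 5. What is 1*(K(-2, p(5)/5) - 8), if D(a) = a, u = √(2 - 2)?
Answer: -8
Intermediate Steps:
u = 0 (u = √0 = 0)
p(X) = 7 + X (p(X) = -3 + ((X + 5) + 5) = -3 + ((5 + X) + 5) = -3 + (10 + X) = 7 + X)
K(J, g) = 0 (K(J, g) = -3*g*0/4 = -¼*0 = 0)
1*(K(-2, p(5)/5) - 8) = 1*(0 - 8) = 1*(-8) = -8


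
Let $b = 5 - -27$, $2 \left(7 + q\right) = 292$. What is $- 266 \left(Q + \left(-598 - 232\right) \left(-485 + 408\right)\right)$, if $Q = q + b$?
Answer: $-17045546$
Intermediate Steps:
$q = 139$ ($q = -7 + \frac{1}{2} \cdot 292 = -7 + 146 = 139$)
$b = 32$ ($b = 5 + 27 = 32$)
$Q = 171$ ($Q = 139 + 32 = 171$)
$- 266 \left(Q + \left(-598 - 232\right) \left(-485 + 408\right)\right) = - 266 \left(171 + \left(-598 - 232\right) \left(-485 + 408\right)\right) = - 266 \left(171 - -63910\right) = - 266 \left(171 + 63910\right) = \left(-266\right) 64081 = -17045546$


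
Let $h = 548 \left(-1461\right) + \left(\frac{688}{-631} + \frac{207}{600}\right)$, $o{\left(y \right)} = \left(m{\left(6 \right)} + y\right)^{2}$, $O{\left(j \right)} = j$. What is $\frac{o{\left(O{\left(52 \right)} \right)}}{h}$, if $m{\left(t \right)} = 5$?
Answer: $- \frac{410023800}{101039347661} \approx -0.0040581$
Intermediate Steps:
$o{\left(y \right)} = \left(5 + y\right)^{2}$
$h = - \frac{101039347661}{126200}$ ($h = -800628 + \left(688 \left(- \frac{1}{631}\right) + 207 \cdot \frac{1}{600}\right) = -800628 + \left(- \frac{688}{631} + \frac{69}{200}\right) = -800628 - \frac{94061}{126200} = - \frac{101039347661}{126200} \approx -8.0063 \cdot 10^{5}$)
$\frac{o{\left(O{\left(52 \right)} \right)}}{h} = \frac{\left(5 + 52\right)^{2}}{- \frac{101039347661}{126200}} = 57^{2} \left(- \frac{126200}{101039347661}\right) = 3249 \left(- \frac{126200}{101039347661}\right) = - \frac{410023800}{101039347661}$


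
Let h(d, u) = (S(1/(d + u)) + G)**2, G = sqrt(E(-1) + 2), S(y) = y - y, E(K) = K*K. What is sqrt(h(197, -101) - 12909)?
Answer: 3*I*sqrt(1434) ≈ 113.6*I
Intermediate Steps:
E(K) = K**2
S(y) = 0
G = sqrt(3) (G = sqrt((-1)**2 + 2) = sqrt(1 + 2) = sqrt(3) ≈ 1.7320)
h(d, u) = 3 (h(d, u) = (0 + sqrt(3))**2 = (sqrt(3))**2 = 3)
sqrt(h(197, -101) - 12909) = sqrt(3 - 12909) = sqrt(-12906) = 3*I*sqrt(1434)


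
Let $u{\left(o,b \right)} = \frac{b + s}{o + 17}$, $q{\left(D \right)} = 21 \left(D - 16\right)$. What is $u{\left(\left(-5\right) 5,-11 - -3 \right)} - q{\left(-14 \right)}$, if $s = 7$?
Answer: $\frac{5041}{8} \approx 630.13$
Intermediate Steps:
$q{\left(D \right)} = -336 + 21 D$ ($q{\left(D \right)} = 21 \left(-16 + D\right) = -336 + 21 D$)
$u{\left(o,b \right)} = \frac{7 + b}{17 + o}$ ($u{\left(o,b \right)} = \frac{b + 7}{o + 17} = \frac{7 + b}{17 + o}$)
$u{\left(\left(-5\right) 5,-11 - -3 \right)} - q{\left(-14 \right)} = \frac{7 - 8}{17 - 25} - \left(-336 + 21 \left(-14\right)\right) = \frac{7 + \left(-11 + 3\right)}{17 - 25} - \left(-336 - 294\right) = \frac{7 - 8}{-8} - -630 = \left(- \frac{1}{8}\right) \left(-1\right) + 630 = \frac{1}{8} + 630 = \frac{5041}{8}$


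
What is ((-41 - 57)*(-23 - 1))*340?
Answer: 799680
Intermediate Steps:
((-41 - 57)*(-23 - 1))*340 = -98*(-24)*340 = 2352*340 = 799680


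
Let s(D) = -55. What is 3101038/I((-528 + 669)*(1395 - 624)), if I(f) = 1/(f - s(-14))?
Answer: 337287499108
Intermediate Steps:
I(f) = 1/(55 + f) (I(f) = 1/(f - 1*(-55)) = 1/(f + 55) = 1/(55 + f))
3101038/I((-528 + 669)*(1395 - 624)) = 3101038/(1/(55 + (-528 + 669)*(1395 - 624))) = 3101038/(1/(55 + 141*771)) = 3101038/(1/(55 + 108711)) = 3101038/(1/108766) = 3101038*108766 = 337287499108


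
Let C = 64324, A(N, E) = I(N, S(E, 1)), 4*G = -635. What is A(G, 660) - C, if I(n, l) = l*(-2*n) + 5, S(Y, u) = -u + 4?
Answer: -126733/2 ≈ -63367.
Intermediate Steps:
S(Y, u) = 4 - u
I(n, l) = 5 - 2*l*n (I(n, l) = -2*l*n + 5 = 5 - 2*l*n)
G = -635/4 (G = (¼)*(-635) = -635/4 ≈ -158.75)
A(N, E) = 5 - 6*N (A(N, E) = 5 - 2*(4 - 1*1)*N = 5 - 2*(4 - 1)*N = 5 - 2*3*N = 5 - 6*N)
A(G, 660) - C = (5 - 6*(-635/4)) - 1*64324 = (5 + 1905/2) - 64324 = 1915/2 - 64324 = -126733/2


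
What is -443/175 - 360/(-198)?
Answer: -1373/1925 ≈ -0.71325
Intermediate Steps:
-443/175 - 360/(-198) = -443*1/175 - 360*(-1/198) = -443/175 + 20/11 = -1373/1925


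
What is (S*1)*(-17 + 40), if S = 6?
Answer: 138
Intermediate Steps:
(S*1)*(-17 + 40) = (6*1)*(-17 + 40) = 6*23 = 138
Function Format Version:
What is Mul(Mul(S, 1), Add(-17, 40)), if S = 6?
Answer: 138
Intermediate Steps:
Mul(Mul(S, 1), Add(-17, 40)) = Mul(Mul(6, 1), Add(-17, 40)) = Mul(6, 23) = 138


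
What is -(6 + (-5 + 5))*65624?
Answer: -393744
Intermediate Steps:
-(6 + (-5 + 5))*65624 = -(6 + 0)*65624 = -1*6*65624 = -6*65624 = -393744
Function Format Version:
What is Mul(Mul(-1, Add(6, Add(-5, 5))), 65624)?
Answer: -393744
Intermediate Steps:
Mul(Mul(-1, Add(6, Add(-5, 5))), 65624) = Mul(Mul(-1, Add(6, 0)), 65624) = Mul(Mul(-1, 6), 65624) = Mul(-6, 65624) = -393744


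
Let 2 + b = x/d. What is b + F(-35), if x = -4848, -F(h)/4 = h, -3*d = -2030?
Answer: 132798/1015 ≈ 130.84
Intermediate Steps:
d = 2030/3 (d = -⅓*(-2030) = 2030/3 ≈ 676.67)
F(h) = -4*h
b = -9302/1015 (b = -2 - 4848/2030/3 = -2 - 4848*3/2030 = -2 - 7272/1015 = -9302/1015 ≈ -9.1645)
b + F(-35) = -9302/1015 - 4*(-35) = -9302/1015 + 140 = 132798/1015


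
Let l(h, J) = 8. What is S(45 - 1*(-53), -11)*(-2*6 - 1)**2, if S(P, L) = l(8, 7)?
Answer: 1352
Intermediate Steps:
S(P, L) = 8
S(45 - 1*(-53), -11)*(-2*6 - 1)**2 = 8*(-2*6 - 1)**2 = 8*(-12 - 1)**2 = 8*(-13)**2 = 8*169 = 1352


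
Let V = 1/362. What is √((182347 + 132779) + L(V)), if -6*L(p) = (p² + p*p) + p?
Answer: 35*√303394566/1086 ≈ 561.36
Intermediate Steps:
V = 1/362 ≈ 0.0027624
L(p) = -p²/3 - p/6 (L(p) = -((p² + p*p) + p)/6 = -((p² + p²) + p)/6 = -(2*p² + p)/6 = -(p + 2*p²)/6 = -p²/3 - p/6)
√((182347 + 132779) + L(V)) = √((182347 + 132779) - ⅙*1/362*(1 + 2*(1/362))) = √(315126 - ⅙*1/362*(1 + 1/181)) = √(315126 - ⅙*1/362*182/181) = √(315126 - 91/196566) = √(61943057225/196566) = 35*√303394566/1086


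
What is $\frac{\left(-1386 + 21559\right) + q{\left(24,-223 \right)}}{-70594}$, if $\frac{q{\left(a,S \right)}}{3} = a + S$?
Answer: $- \frac{9788}{35297} \approx -0.2773$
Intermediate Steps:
$q{\left(a,S \right)} = 3 S + 3 a$ ($q{\left(a,S \right)} = 3 \left(a + S\right) = 3 \left(S + a\right) = 3 S + 3 a$)
$\frac{\left(-1386 + 21559\right) + q{\left(24,-223 \right)}}{-70594} = \frac{\left(-1386 + 21559\right) + \left(3 \left(-223\right) + 3 \cdot 24\right)}{-70594} = \left(20173 + \left(-669 + 72\right)\right) \left(- \frac{1}{70594}\right) = \left(20173 - 597\right) \left(- \frac{1}{70594}\right) = 19576 \left(- \frac{1}{70594}\right) = - \frac{9788}{35297}$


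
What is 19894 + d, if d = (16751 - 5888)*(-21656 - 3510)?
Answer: -273358364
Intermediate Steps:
d = -273378258 (d = 10863*(-25166) = -273378258)
19894 + d = 19894 - 273378258 = -273358364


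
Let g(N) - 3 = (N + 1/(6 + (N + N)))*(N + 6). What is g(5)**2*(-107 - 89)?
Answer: -43204329/64 ≈ -6.7507e+5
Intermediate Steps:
g(N) = 3 + (6 + N)*(N + 1/(6 + 2*N)) (g(N) = 3 + (N + 1/(6 + (N + N)))*(N + 6) = 3 + (N + 1/(6 + 2*N))*(6 + N) = 3 + (6 + N)*(N + 1/(6 + 2*N)))
g(5)**2*(-107 - 89) = ((12 + 5**3 + 9*5**2 + (43/2)*5)/(3 + 5))**2*(-107 - 89) = ((12 + 125 + 9*25 + 215/2)/8)**2*(-196) = ((12 + 125 + 225 + 215/2)/8)**2*(-196) = ((1/8)*(939/2))**2*(-196) = (939/16)**2*(-196) = (881721/256)*(-196) = -43204329/64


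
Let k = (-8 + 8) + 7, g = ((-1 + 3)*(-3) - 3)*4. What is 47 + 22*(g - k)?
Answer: -899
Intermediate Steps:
g = -36 (g = (2*(-3) - 3)*4 = (-6 - 3)*4 = -9*4 = -36)
k = 7 (k = 0 + 7 = 7)
47 + 22*(g - k) = 47 + 22*(-36 - 1*7) = 47 + 22*(-36 - 7) = 47 + 22*(-43) = 47 - 946 = -899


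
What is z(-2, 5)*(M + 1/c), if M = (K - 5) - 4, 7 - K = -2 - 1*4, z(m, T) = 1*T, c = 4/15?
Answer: 155/4 ≈ 38.750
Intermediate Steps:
c = 4/15 (c = 4*(1/15) = 4/15 ≈ 0.26667)
z(m, T) = T
K = 13 (K = 7 - (-2 - 1*4) = 7 - (-2 - 4) = 7 - 1*(-6) = 7 + 6 = 13)
M = 4 (M = (13 - 5) - 4 = 8 - 4 = 4)
z(-2, 5)*(M + 1/c) = 5*(4 + 1/(4/15)) = 5*(4 + 15/4) = 5*(31/4) = 155/4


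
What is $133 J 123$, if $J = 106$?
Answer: $1734054$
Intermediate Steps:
$133 J 123 = 133 \cdot 106 \cdot 123 = 14098 \cdot 123 = 1734054$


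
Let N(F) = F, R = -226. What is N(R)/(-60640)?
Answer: 113/30320 ≈ 0.0037269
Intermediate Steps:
N(R)/(-60640) = -226/(-60640) = -226*(-1/60640) = 113/30320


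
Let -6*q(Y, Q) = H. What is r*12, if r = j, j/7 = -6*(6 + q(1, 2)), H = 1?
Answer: -2940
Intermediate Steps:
q(Y, Q) = -1/6 (q(Y, Q) = -1/6*1 = -1/6)
j = -245 (j = 7*(-6*(6 - 1/6)) = 7*(-6*35/6) = 7*(-35) = -245)
r = -245
r*12 = -245*12 = -2940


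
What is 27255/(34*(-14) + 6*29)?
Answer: -27255/302 ≈ -90.248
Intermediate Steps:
27255/(34*(-14) + 6*29) = 27255/(-476 + 174) = 27255/(-302) = 27255*(-1/302) = -27255/302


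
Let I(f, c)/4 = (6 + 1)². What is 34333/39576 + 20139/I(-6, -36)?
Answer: 4100767/39576 ≈ 103.62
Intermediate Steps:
I(f, c) = 196 (I(f, c) = 4*(6 + 1)² = 4*7² = 4*49 = 196)
34333/39576 + 20139/I(-6, -36) = 34333/39576 + 20139/196 = 34333*(1/39576) + 20139*(1/196) = 34333/39576 + 411/4 = 4100767/39576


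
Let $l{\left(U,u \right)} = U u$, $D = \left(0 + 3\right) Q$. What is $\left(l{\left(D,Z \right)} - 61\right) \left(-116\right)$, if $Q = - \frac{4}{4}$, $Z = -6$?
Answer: $4988$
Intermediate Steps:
$Q = -1$ ($Q = \left(-4\right) \frac{1}{4} = -1$)
$D = -3$ ($D = \left(0 + 3\right) \left(-1\right) = 3 \left(-1\right) = -3$)
$\left(l{\left(D,Z \right)} - 61\right) \left(-116\right) = \left(\left(-3\right) \left(-6\right) - 61\right) \left(-116\right) = \left(18 - 61\right) \left(-116\right) = \left(-43\right) \left(-116\right) = 4988$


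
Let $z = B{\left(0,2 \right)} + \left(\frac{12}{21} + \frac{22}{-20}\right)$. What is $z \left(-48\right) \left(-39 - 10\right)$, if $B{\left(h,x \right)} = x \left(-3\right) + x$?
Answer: $- \frac{53256}{5} \approx -10651.0$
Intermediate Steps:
$B{\left(h,x \right)} = - 2 x$ ($B{\left(h,x \right)} = - 3 x + x = - 2 x$)
$z = - \frac{317}{70}$ ($z = \left(-2\right) 2 + \left(\frac{12}{21} + \frac{22}{-20}\right) = -4 + \left(12 \cdot \frac{1}{21} + 22 \left(- \frac{1}{20}\right)\right) = -4 + \left(\frac{4}{7} - \frac{11}{10}\right) = -4 - \frac{37}{70} = - \frac{317}{70} \approx -4.5286$)
$z \left(-48\right) \left(-39 - 10\right) = \left(- \frac{317}{70}\right) \left(-48\right) \left(-39 - 10\right) = \frac{7608 \left(-39 - 10\right)}{35} = \frac{7608}{35} \left(-49\right) = - \frac{53256}{5}$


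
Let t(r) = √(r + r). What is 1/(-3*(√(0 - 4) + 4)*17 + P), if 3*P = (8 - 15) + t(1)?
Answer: 3/(-619 + √2 - 306*I) ≈ -0.0039001 + 0.0019324*I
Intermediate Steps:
t(r) = √2*√r (t(r) = √(2*r) = √2*√r)
P = -7/3 + √2/3 (P = ((8 - 15) + √2*√1)/3 = (-7 + √2*1)/3 = (-7 + √2)/3 = -7/3 + √2/3 ≈ -1.8619)
1/(-3*(√(0 - 4) + 4)*17 + P) = 1/(-3*(√(0 - 4) + 4)*17 + (-7/3 + √2/3)) = 1/(-3*(√(-4) + 4)*17 + (-7/3 + √2/3)) = 1/(-3*(2*I + 4)*17 + (-7/3 + √2/3)) = 1/(-3*(4 + 2*I)*17 + (-7/3 + √2/3)) = 1/((-12 - 6*I)*17 + (-7/3 + √2/3)) = 1/((-204 - 102*I) + (-7/3 + √2/3)) = 1/(-619/3 - 102*I + √2/3)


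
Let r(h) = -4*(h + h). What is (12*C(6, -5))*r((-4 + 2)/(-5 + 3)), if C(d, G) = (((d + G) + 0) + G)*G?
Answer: -1920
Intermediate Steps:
r(h) = -8*h
C(d, G) = G*(d + 2*G) (C(d, G) = (((G + d) + 0) + G)*G = ((G + d) + G)*G = (d + 2*G)*G = G*(d + 2*G))
(12*C(6, -5))*r((-4 + 2)/(-5 + 3)) = (12*(-5*(6 + 2*(-5))))*(-8*(-4 + 2)/(-5 + 3)) = (12*(-5*(6 - 10)))*(-(-16)/(-2)) = (12*(-5*(-4)))*(-(-16)*(-1)/2) = (12*20)*(-8*1) = 240*(-8) = -1920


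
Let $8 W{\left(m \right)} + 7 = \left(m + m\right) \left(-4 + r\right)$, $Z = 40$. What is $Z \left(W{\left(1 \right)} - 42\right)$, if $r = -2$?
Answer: $-1775$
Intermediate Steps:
$W{\left(m \right)} = - \frac{7}{8} - \frac{3 m}{2}$ ($W{\left(m \right)} = - \frac{7}{8} + \frac{\left(m + m\right) \left(-4 - 2\right)}{8} = - \frac{7}{8} + \frac{2 m \left(-6\right)}{8} = - \frac{7}{8} + \frac{\left(-12\right) m}{8} = - \frac{7}{8} - \frac{3 m}{2}$)
$Z \left(W{\left(1 \right)} - 42\right) = 40 \left(\left(- \frac{7}{8} - \frac{3}{2}\right) - 42\right) = 40 \left(- \frac{19}{8} - 42\right) = 40 \left(- \frac{355}{8}\right) = -1775$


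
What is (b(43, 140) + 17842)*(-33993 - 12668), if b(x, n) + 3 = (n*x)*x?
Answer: -12911052039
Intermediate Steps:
b(x, n) = -3 + n*x**2 (b(x, n) = -3 + (n*x)*x = -3 + n*x**2)
(b(43, 140) + 17842)*(-33993 - 12668) = ((-3 + 140*43**2) + 17842)*(-33993 - 12668) = ((-3 + 140*1849) + 17842)*(-46661) = ((-3 + 258860) + 17842)*(-46661) = (258857 + 17842)*(-46661) = 276699*(-46661) = -12911052039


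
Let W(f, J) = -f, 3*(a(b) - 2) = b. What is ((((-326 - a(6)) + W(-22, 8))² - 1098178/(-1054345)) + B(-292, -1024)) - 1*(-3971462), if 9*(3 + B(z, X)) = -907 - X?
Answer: 4287322128098/1054345 ≈ 4.0663e+6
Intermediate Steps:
a(b) = 2 + b/3
B(z, X) = -934/9 - X/9 (B(z, X) = -3 + (-907 - X)/9 = -3 + (-907/9 - X/9) = -934/9 - X/9)
((((-326 - a(6)) + W(-22, 8))² - 1098178/(-1054345)) + B(-292, -1024)) - 1*(-3971462) = ((((-326 - (2 + (⅓)*6)) - 1*(-22))² - 1098178/(-1054345)) + (-934/9 - ⅑*(-1024))) - 1*(-3971462) = ((((-326 - (2 + 2)) + 22)² - 1098178*(-1/1054345)) + (-934/9 + 1024/9)) + 3971462 = ((((-326 - 1*4) + 22)² + 1098178/1054345) + 10) + 3971462 = ((((-326 - 4) + 22)² + 1098178/1054345) + 10) + 3971462 = (((-330 + 22)² + 1098178/1054345) + 10) + 3971462 = (((-308)² + 1098178/1054345) + 10) + 3971462 = ((94864 + 1098178/1054345) + 10) + 3971462 = (100020482258/1054345 + 10) + 3971462 = 100031025708/1054345 + 3971462 = 4287322128098/1054345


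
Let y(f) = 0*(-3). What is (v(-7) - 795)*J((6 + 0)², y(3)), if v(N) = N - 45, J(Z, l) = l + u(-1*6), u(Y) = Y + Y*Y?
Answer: -25410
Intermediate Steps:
y(f) = 0
u(Y) = Y + Y²
J(Z, l) = 30 + l (J(Z, l) = l + (-1*6)*(1 - 1*6) = l - 6*(1 - 6) = l - 6*(-5) = l + 30 = 30 + l)
v(N) = -45 + N
(v(-7) - 795)*J((6 + 0)², y(3)) = ((-45 - 7) - 795)*(30 + 0) = (-52 - 795)*30 = -847*30 = -25410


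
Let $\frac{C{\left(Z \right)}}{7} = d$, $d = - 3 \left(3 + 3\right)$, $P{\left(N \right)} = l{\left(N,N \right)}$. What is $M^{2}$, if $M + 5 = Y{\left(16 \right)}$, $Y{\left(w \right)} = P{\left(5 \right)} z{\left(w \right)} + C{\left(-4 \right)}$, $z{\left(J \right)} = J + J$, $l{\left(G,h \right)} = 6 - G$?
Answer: $9801$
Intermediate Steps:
$P{\left(N \right)} = 6 - N$
$d = -18$ ($d = \left(-3\right) 6 = -18$)
$z{\left(J \right)} = 2 J$
$C{\left(Z \right)} = -126$ ($C{\left(Z \right)} = 7 \left(-18\right) = -126$)
$Y{\left(w \right)} = -126 + 2 w$ ($Y{\left(w \right)} = \left(6 - 5\right) 2 w - 126 = 1 \cdot 2 w - 126 = 2 w - 126 = -126 + 2 w$)
$M = -99$ ($M = -5 + \left(-126 + 2 \cdot 16\right) = -5 + \left(-126 + 32\right) = -5 - 94 = -99$)
$M^{2} = \left(-99\right)^{2} = 9801$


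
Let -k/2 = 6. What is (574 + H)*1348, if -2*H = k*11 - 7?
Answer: 867438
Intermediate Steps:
k = -12 (k = -2*6 = -12)
H = 139/2 (H = -(-12*11 - 7)/2 = -(-132 - 7)/2 = -½*(-139) = 139/2 ≈ 69.500)
(574 + H)*1348 = (574 + 139/2)*1348 = (1287/2)*1348 = 867438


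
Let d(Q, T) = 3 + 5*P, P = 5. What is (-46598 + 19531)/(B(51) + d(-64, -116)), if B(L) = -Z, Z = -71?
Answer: -27067/99 ≈ -273.40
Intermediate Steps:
B(L) = 71 (B(L) = -1*(-71) = 71)
d(Q, T) = 28 (d(Q, T) = 3 + 5*5 = 3 + 25 = 28)
(-46598 + 19531)/(B(51) + d(-64, -116)) = (-46598 + 19531)/(71 + 28) = -27067/99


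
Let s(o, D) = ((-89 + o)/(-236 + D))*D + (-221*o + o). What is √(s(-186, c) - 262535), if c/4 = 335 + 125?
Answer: 3*I*√3965182235/401 ≈ 471.09*I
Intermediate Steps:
c = 1840 (c = 4*(335 + 125) = 4*460 = 1840)
s(o, D) = -220*o + D*(-89 + o)/(-236 + D) (s(o, D) = ((-89 + o)/(-236 + D))*D - 220*o = D*(-89 + o)/(-236 + D) - 220*o = -220*o + D*(-89 + o)/(-236 + D))
√(s(-186, c) - 262535) = √((-89*1840 + 51920*(-186) - 219*1840*(-186))/(-236 + 1840) - 262535) = √((-163760 - 9657120 + 74950560)/1604 - 262535) = √((1/1604)*65129680 - 262535) = √(16282420/401 - 262535) = √(-88994115/401) = 3*I*√3965182235/401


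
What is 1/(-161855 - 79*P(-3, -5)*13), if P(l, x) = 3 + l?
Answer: -1/161855 ≈ -6.1784e-6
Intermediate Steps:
1/(-161855 - 79*P(-3, -5)*13) = 1/(-161855 - 79*(3 - 3)*13) = 1/(-161855 - 79*0*13) = 1/(-161855 - 0*13) = 1/(-161855 - 1*0) = 1/(-161855 + 0) = 1/(-161855) = -1/161855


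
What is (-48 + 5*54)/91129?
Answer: 222/91129 ≈ 0.0024361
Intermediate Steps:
(-48 + 5*54)/91129 = (-48 + 270)*(1/91129) = 222*(1/91129) = 222/91129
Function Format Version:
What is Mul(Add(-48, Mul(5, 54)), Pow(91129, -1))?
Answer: Rational(222, 91129) ≈ 0.0024361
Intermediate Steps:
Mul(Add(-48, Mul(5, 54)), Pow(91129, -1)) = Mul(Add(-48, 270), Rational(1, 91129)) = Mul(222, Rational(1, 91129)) = Rational(222, 91129)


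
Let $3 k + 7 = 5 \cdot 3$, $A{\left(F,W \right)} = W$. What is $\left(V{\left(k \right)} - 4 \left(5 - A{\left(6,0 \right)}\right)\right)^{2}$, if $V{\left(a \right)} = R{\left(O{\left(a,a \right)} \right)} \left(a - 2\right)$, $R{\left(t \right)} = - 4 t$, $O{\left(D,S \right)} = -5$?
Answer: $\frac{400}{9} \approx 44.444$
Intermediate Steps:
$k = \frac{8}{3}$ ($k = - \frac{7}{3} + \frac{5 \cdot 3}{3} = - \frac{7}{3} + \frac{1}{3} \cdot 15 = - \frac{7}{3} + 5 = \frac{8}{3} \approx 2.6667$)
$V{\left(a \right)} = -40 + 20 a$ ($V{\left(a \right)} = \left(-4\right) \left(-5\right) \left(a - 2\right) = 20 \left(-2 + a\right) = -40 + 20 a$)
$\left(V{\left(k \right)} - 4 \left(5 - A{\left(6,0 \right)}\right)\right)^{2} = \left(\left(-40 + 20 \cdot \frac{8}{3}\right) - 4 \left(5 - 0\right)\right)^{2} = \left(\left(-40 + \frac{160}{3}\right) - 4 \left(5 + 0\right)\right)^{2} = \left(\frac{40}{3} - 20\right)^{2} = \left(- \frac{20}{3}\right)^{2} = \frac{400}{9}$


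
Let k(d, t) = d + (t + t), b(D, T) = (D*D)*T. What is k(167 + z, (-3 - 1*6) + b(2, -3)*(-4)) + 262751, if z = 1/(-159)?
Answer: 41816363/159 ≈ 2.6300e+5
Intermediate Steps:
b(D, T) = T*D**2 (b(D, T) = D**2*T = T*D**2)
z = -1/159 ≈ -0.0062893
k(d, t) = d + 2*t
k(167 + z, (-3 - 1*6) + b(2, -3)*(-4)) + 262751 = ((167 - 1/159) + 2*((-3 - 1*6) - 3*2**2*(-4))) + 262751 = (26552/159 + 2*((-3 - 6) - 3*4*(-4))) + 262751 = (26552/159 + 2*(-9 - 12*(-4))) + 262751 = (26552/159 + 2*(-9 + 48)) + 262751 = (26552/159 + 2*39) + 262751 = (26552/159 + 78) + 262751 = 38954/159 + 262751 = 41816363/159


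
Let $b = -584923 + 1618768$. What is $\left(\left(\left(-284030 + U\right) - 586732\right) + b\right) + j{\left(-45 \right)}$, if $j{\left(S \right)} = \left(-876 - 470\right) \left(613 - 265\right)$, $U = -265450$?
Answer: $-570775$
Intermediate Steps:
$b = 1033845$
$j{\left(S \right)} = -468408$ ($j{\left(S \right)} = \left(-1346\right) 348 = -468408$)
$\left(\left(\left(-284030 + U\right) - 586732\right) + b\right) + j{\left(-45 \right)} = \left(\left(\left(-284030 - 265450\right) - 586732\right) + 1033845\right) - 468408 = \left(\left(-549480 - 586732\right) + 1033845\right) - 468408 = \left(-1136212 + 1033845\right) - 468408 = -102367 - 468408 = -570775$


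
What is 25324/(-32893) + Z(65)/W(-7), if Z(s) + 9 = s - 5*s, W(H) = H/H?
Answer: -8873541/32893 ≈ -269.77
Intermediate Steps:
W(H) = 1
Z(s) = -9 - 4*s (Z(s) = -9 + (s - 5*s) = -9 - 4*s)
25324/(-32893) + Z(65)/W(-7) = 25324/(-32893) + (-9 - 4*65)/1 = 25324*(-1/32893) + (-9 - 260)*1 = -25324/32893 - 269*1 = -25324/32893 - 269 = -8873541/32893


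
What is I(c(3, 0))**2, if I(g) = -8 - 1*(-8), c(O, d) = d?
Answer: 0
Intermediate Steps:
I(g) = 0 (I(g) = -8 + 8 = 0)
I(c(3, 0))**2 = 0**2 = 0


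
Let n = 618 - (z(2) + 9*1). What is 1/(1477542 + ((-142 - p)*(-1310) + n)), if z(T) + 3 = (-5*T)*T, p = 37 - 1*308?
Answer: 1/1309184 ≈ 7.6383e-7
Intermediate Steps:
p = -271 (p = 37 - 308 = -271)
z(T) = -3 - 5*T² (z(T) = -3 + (-5*T)*T = -3 - 5*T²)
n = 632 (n = 618 - ((-3 - 5*2²) + 9*1) = 618 - ((-3 - 5*4) + 9) = 618 - ((-3 - 20) + 9) = 618 - (-23 + 9) = 618 - 1*(-14) = 618 + 14 = 632)
1/(1477542 + ((-142 - p)*(-1310) + n)) = 1/(1477542 + ((-142 - 1*(-271))*(-1310) + 632)) = 1/(1477542 + ((-142 + 271)*(-1310) + 632)) = 1/(1477542 + (129*(-1310) + 632)) = 1/(1477542 + (-168990 + 632)) = 1/(1477542 - 168358) = 1/1309184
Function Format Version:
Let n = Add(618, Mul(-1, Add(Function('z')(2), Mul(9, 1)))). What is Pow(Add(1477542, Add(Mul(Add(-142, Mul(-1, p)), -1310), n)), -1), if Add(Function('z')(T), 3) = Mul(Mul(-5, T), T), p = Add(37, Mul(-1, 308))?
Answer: Rational(1, 1309184) ≈ 7.6383e-7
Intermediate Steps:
p = -271 (p = Add(37, -308) = -271)
Function('z')(T) = Add(-3, Mul(-5, Pow(T, 2))) (Function('z')(T) = Add(-3, Mul(Mul(-5, T), T)) = Add(-3, Mul(-5, Pow(T, 2))))
n = 632 (n = Add(618, Mul(-1, Add(Add(-3, Mul(-5, Pow(2, 2))), Mul(9, 1)))) = Add(618, Mul(-1, Add(Add(-3, Mul(-5, 4)), 9))) = Add(618, Mul(-1, Add(Add(-3, -20), 9))) = Add(618, Mul(-1, Add(-23, 9))) = Add(618, Mul(-1, -14)) = Add(618, 14) = 632)
Pow(Add(1477542, Add(Mul(Add(-142, Mul(-1, p)), -1310), n)), -1) = Pow(Add(1477542, Add(Mul(Add(-142, Mul(-1, -271)), -1310), 632)), -1) = Pow(Add(1477542, Add(Mul(Add(-142, 271), -1310), 632)), -1) = Pow(Add(1477542, Add(Mul(129, -1310), 632)), -1) = Pow(Add(1477542, Add(-168990, 632)), -1) = Pow(Add(1477542, -168358), -1) = Pow(1309184, -1) = Rational(1, 1309184)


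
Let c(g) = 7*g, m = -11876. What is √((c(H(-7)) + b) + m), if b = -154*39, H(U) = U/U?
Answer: 5*I*√715 ≈ 133.7*I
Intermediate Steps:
H(U) = 1
b = -6006
√((c(H(-7)) + b) + m) = √((7*1 - 6006) - 11876) = √((7 - 6006) - 11876) = √(-5999 - 11876) = √(-17875) = 5*I*√715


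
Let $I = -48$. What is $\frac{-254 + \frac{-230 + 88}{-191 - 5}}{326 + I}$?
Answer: $- \frac{24821}{27244} \approx -0.91106$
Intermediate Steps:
$\frac{-254 + \frac{-230 + 88}{-191 - 5}}{326 + I} = \frac{-254 + \frac{-230 + 88}{-191 - 5}}{326 - 48} = \frac{-254 - \frac{142}{-196}}{278} = \left(-254 - - \frac{71}{98}\right) \frac{1}{278} = \left(-254 + \frac{71}{98}\right) \frac{1}{278} = \left(- \frac{24821}{98}\right) \frac{1}{278} = - \frac{24821}{27244}$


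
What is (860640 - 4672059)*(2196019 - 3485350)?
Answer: 4914180670689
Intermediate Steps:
(860640 - 4672059)*(2196019 - 3485350) = -3811419*(-1289331) = 4914180670689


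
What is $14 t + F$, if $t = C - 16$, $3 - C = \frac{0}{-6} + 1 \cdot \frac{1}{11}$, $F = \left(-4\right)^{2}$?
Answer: $- \frac{1840}{11} \approx -167.27$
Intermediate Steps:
$F = 16$
$C = \frac{32}{11}$ ($C = 3 - \left(\frac{0}{-6} + 1 \cdot \frac{1}{11}\right) = 3 - \left(0 \left(- \frac{1}{6}\right) + 1 \cdot \frac{1}{11}\right) = 3 - \left(0 + \frac{1}{11}\right) = 3 - \frac{1}{11} = \frac{32}{11} \approx 2.9091$)
$t = - \frac{144}{11}$ ($t = \frac{32}{11} - 16 = - \frac{144}{11} \approx -13.091$)
$14 t + F = 14 \left(- \frac{144}{11}\right) + 16 = - \frac{2016}{11} + 16 = - \frac{1840}{11}$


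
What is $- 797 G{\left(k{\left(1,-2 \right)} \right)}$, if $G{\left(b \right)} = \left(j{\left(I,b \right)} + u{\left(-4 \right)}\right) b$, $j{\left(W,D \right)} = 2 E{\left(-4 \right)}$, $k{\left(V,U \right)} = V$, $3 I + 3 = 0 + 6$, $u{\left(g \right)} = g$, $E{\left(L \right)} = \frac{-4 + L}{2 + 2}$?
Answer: $6376$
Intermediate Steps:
$E{\left(L \right)} = -1 + \frac{L}{4}$ ($E{\left(L \right)} = \frac{-4 + L}{4} = \left(-4 + L\right) \frac{1}{4} = -1 + \frac{L}{4}$)
$I = 1$ ($I = -1 + \frac{0 + 6}{3} = -1 + \frac{1}{3} \cdot 6 = -1 + 2 = 1$)
$j{\left(W,D \right)} = -4$ ($j{\left(W,D \right)} = 2 \left(-1 + \frac{1}{4} \left(-4\right)\right) = 2 \left(-1 - 1\right) = 2 \left(-2\right) = -4$)
$G{\left(b \right)} = - 8 b$ ($G{\left(b \right)} = \left(-4 - 4\right) b = - 8 b$)
$- 797 G{\left(k{\left(1,-2 \right)} \right)} = - 797 \left(\left(-8\right) 1\right) = \left(-797\right) \left(-8\right) = 6376$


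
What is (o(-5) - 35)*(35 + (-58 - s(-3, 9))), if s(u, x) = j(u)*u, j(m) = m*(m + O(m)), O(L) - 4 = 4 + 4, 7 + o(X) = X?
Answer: 4888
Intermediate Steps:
o(X) = -7 + X
O(L) = 12 (O(L) = 4 + (4 + 4) = 4 + 8 = 12)
j(m) = m*(12 + m) (j(m) = m*(m + 12) = m*(12 + m))
s(u, x) = u²*(12 + u) (s(u, x) = (u*(12 + u))*u = u²*(12 + u))
(o(-5) - 35)*(35 + (-58 - s(-3, 9))) = ((-7 - 5) - 35)*(35 + (-58 - (-3)²*(12 - 3))) = (-12 - 35)*(35 + (-58 - 9*9)) = -47*(35 + (-58 - 1*81)) = -47*(35 + (-58 - 81)) = -47*(35 - 139) = -47*(-104) = 4888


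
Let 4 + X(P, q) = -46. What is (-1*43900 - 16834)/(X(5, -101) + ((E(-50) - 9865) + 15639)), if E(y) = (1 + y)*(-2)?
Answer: -30367/2911 ≈ -10.432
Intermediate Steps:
E(y) = -2 - 2*y
X(P, q) = -50 (X(P, q) = -4 - 46 = -50)
(-1*43900 - 16834)/(X(5, -101) + ((E(-50) - 9865) + 15639)) = (-1*43900 - 16834)/(-50 + (((-2 - 2*(-50)) - 9865) + 15639)) = (-43900 - 16834)/(-50 + (((-2 + 100) - 9865) + 15639)) = -60734/(-50 + ((98 - 9865) + 15639)) = -60734/(-50 + (-9767 + 15639)) = -60734/(-50 + 5872) = -60734/5822 = -60734*1/5822 = -30367/2911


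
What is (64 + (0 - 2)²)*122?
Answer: 8296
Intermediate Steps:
(64 + (0 - 2)²)*122 = (64 + (-2)²)*122 = (64 + 4)*122 = 68*122 = 8296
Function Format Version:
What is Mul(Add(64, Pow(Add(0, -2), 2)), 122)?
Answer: 8296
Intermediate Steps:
Mul(Add(64, Pow(Add(0, -2), 2)), 122) = Mul(Add(64, Pow(-2, 2)), 122) = Mul(Add(64, 4), 122) = Mul(68, 122) = 8296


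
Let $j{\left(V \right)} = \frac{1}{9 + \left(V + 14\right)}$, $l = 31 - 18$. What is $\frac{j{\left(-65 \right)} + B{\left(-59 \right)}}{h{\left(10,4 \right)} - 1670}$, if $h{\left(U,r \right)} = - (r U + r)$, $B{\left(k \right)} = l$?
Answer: $- \frac{545}{71988} \approx -0.0075707$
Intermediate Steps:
$l = 13$
$B{\left(k \right)} = 13$
$h{\left(U,r \right)} = - r - U r$ ($h{\left(U,r \right)} = - (U r + r) = - (r + U r) = - r - U r$)
$j{\left(V \right)} = \frac{1}{23 + V}$ ($j{\left(V \right)} = \frac{1}{9 + \left(14 + V\right)} = \frac{1}{23 + V}$)
$\frac{j{\left(-65 \right)} + B{\left(-59 \right)}}{h{\left(10,4 \right)} - 1670} = \frac{\frac{1}{23 - 65} + 13}{\left(-1\right) 4 \left(1 + 10\right) - 1670} = \frac{\frac{1}{-42} + 13}{\left(-1\right) 4 \cdot 11 - 1670} = \frac{- \frac{1}{42} + 13}{-44 - 1670} = \frac{545}{42 \left(-1714\right)} = \frac{545}{42} \left(- \frac{1}{1714}\right) = - \frac{545}{71988}$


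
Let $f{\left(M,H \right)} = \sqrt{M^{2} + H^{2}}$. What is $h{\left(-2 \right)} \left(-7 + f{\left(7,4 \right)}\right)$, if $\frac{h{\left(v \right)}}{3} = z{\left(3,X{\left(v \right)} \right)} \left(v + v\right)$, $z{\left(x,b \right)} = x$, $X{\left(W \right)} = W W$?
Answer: $252 - 36 \sqrt{65} \approx -38.241$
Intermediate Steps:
$X{\left(W \right)} = W^{2}$
$f{\left(M,H \right)} = \sqrt{H^{2} + M^{2}}$
$h{\left(v \right)} = 18 v$ ($h{\left(v \right)} = 3 \cdot 3 \left(v + v\right) = 3 \cdot 3 \cdot 2 v = 3 \cdot 6 v = 18 v$)
$h{\left(-2 \right)} \left(-7 + f{\left(7,4 \right)}\right) = 18 \left(-2\right) \left(-7 + \sqrt{4^{2} + 7^{2}}\right) = - 36 \left(-7 + \sqrt{16 + 49}\right) = - 36 \left(-7 + \sqrt{65}\right) = 252 - 36 \sqrt{65}$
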